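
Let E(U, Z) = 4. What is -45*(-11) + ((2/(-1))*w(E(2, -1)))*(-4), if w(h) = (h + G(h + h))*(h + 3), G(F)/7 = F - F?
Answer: 719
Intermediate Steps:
G(F) = 0 (G(F) = 7*(F - F) = 7*0 = 0)
w(h) = h*(3 + h) (w(h) = (h + 0)*(h + 3) = h*(3 + h))
-45*(-11) + ((2/(-1))*w(E(2, -1)))*(-4) = -45*(-11) + ((2/(-1))*(4*(3 + 4)))*(-4) = 495 + ((2*(-1))*(4*7))*(-4) = 495 - 2*28*(-4) = 495 - 56*(-4) = 495 + 224 = 719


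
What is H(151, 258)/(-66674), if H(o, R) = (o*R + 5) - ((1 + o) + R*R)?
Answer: 27753/66674 ≈ 0.41625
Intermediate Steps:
H(o, R) = 4 - o - R² + R*o (H(o, R) = (R*o + 5) - ((1 + o) + R²) = (5 + R*o) - (1 + o + R²) = (5 + R*o) + (-1 - o - R²) = 4 - o - R² + R*o)
H(151, 258)/(-66674) = (4 - 1*151 - 1*258² + 258*151)/(-66674) = (4 - 151 - 1*66564 + 38958)*(-1/66674) = (4 - 151 - 66564 + 38958)*(-1/66674) = -27753*(-1/66674) = 27753/66674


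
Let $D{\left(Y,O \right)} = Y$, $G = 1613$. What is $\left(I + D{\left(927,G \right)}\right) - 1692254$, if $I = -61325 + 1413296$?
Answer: $-339356$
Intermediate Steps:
$I = 1351971$
$\left(I + D{\left(927,G \right)}\right) - 1692254 = \left(1351971 + 927\right) - 1692254 = 1352898 - 1692254 = -339356$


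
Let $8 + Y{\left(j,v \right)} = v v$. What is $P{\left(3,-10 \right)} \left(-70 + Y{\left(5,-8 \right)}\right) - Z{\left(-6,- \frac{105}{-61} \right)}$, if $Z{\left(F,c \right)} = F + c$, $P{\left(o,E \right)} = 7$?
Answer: $- \frac{5717}{61} \approx -93.721$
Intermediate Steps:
$Y{\left(j,v \right)} = -8 + v^{2}$ ($Y{\left(j,v \right)} = -8 + v v = -8 + v^{2}$)
$P{\left(3,-10 \right)} \left(-70 + Y{\left(5,-8 \right)}\right) - Z{\left(-6,- \frac{105}{-61} \right)} = 7 \left(-70 - \left(8 - \left(-8\right)^{2}\right)\right) - \left(-6 - \frac{105}{-61}\right) = 7 \left(-70 + \left(-8 + 64\right)\right) - \left(-6 - - \frac{105}{61}\right) = 7 \left(-70 + 56\right) - \left(-6 + \frac{105}{61}\right) = 7 \left(-14\right) - - \frac{261}{61} = -98 + \frac{261}{61} = - \frac{5717}{61}$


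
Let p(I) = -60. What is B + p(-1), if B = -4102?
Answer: -4162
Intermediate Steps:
B + p(-1) = -4102 - 60 = -4162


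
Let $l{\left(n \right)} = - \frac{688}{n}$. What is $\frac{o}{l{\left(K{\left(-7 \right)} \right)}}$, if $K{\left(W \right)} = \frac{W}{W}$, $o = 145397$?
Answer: $- \frac{145397}{688} \approx -211.33$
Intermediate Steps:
$K{\left(W \right)} = 1$
$\frac{o}{l{\left(K{\left(-7 \right)} \right)}} = \frac{145397}{\left(-688\right) 1^{-1}} = \frac{145397}{\left(-688\right) 1} = \frac{145397}{-688} = 145397 \left(- \frac{1}{688}\right) = - \frac{145397}{688}$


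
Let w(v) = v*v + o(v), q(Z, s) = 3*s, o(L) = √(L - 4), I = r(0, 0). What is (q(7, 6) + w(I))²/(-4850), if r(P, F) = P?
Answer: -32/485 - 36*I/2425 ≈ -0.065979 - 0.014845*I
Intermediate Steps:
I = 0
o(L) = √(-4 + L)
w(v) = v² + √(-4 + v) (w(v) = v*v + √(-4 + v) = v² + √(-4 + v))
(q(7, 6) + w(I))²/(-4850) = (3*6 + (0² + √(-4 + 0)))²/(-4850) = (18 + (0 + √(-4)))²*(-1/4850) = (18 + (0 + 2*I))²*(-1/4850) = (18 + 2*I)²*(-1/4850) = -(18 + 2*I)²/4850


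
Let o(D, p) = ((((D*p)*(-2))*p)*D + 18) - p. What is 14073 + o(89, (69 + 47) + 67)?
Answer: -530518830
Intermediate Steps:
o(D, p) = 18 - p - 2*D²*p² (o(D, p) = (((-2*D*p)*p)*D + 18) - p = ((-2*D*p²)*D + 18) - p = (-2*D²*p² + 18) - p = (18 - 2*D²*p²) - p = 18 - p - 2*D²*p²)
14073 + o(89, (69 + 47) + 67) = 14073 + (18 - ((69 + 47) + 67) - 2*89²*((69 + 47) + 67)²) = 14073 + (18 - (116 + 67) - 2*7921*(116 + 67)²) = 14073 + (18 - 1*183 - 2*7921*183²) = 14073 + (18 - 183 - 2*7921*33489) = 14073 + (18 - 183 - 530532738) = 14073 - 530532903 = -530518830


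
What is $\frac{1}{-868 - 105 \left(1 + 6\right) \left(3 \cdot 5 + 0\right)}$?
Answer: $- \frac{1}{11893} \approx -8.4083 \cdot 10^{-5}$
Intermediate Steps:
$\frac{1}{-868 - 105 \left(1 + 6\right) \left(3 \cdot 5 + 0\right)} = \frac{1}{-868 - 105 \cdot 7 \left(15 + 0\right)} = \frac{1}{-868 - 105 \cdot 7 \cdot 15} = \frac{1}{-868 - 11025} = \frac{1}{-11893} = - \frac{1}{11893}$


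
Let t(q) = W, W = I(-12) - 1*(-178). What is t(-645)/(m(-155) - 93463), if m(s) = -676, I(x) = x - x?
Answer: -178/94139 ≈ -0.0018908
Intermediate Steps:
I(x) = 0
W = 178 (W = 0 - 1*(-178) = 0 + 178 = 178)
t(q) = 178
t(-645)/(m(-155) - 93463) = 178/(-676 - 93463) = 178/(-94139) = 178*(-1/94139) = -178/94139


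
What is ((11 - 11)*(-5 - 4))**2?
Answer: 0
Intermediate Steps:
((11 - 11)*(-5 - 4))**2 = (0*(-9))**2 = 0**2 = 0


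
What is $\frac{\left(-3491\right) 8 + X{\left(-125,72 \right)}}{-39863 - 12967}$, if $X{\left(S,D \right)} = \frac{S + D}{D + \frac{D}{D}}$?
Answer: $\frac{226533}{428510} \approx 0.52865$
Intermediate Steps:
$X{\left(S,D \right)} = \frac{D + S}{1 + D}$ ($X{\left(S,D \right)} = \frac{D + S}{D + 1} = \frac{D + S}{1 + D}$)
$\frac{\left(-3491\right) 8 + X{\left(-125,72 \right)}}{-39863 - 12967} = \frac{\left(-3491\right) 8 + \frac{72 - 125}{1 + 72}}{-39863 - 12967} = \frac{-27928 + \frac{1}{73} \left(-53\right)}{-52830} = \left(-27928 + \frac{1}{73} \left(-53\right)\right) \left(- \frac{1}{52830}\right) = \left(-27928 - \frac{53}{73}\right) \left(- \frac{1}{52830}\right) = \left(- \frac{2038797}{73}\right) \left(- \frac{1}{52830}\right) = \frac{226533}{428510}$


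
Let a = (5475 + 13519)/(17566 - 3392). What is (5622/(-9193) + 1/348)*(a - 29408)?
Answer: 4664590155951/260603164 ≈ 17899.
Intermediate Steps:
a = 9497/7087 (a = 18994/14174 = 18994*(1/14174) = 9497/7087 ≈ 1.3401)
(5622/(-9193) + 1/348)*(a - 29408) = (5622/(-9193) + 1/348)*(9497/7087 - 29408) = (5622*(-1/9193) + 1/348)*(-208404999/7087) = (-5622/9193 + 1/348)*(-208404999/7087) = -67147/110316*(-208404999/7087) = 4664590155951/260603164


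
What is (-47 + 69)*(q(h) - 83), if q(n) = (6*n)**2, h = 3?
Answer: 5302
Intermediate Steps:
q(n) = 36*n**2
(-47 + 69)*(q(h) - 83) = (-47 + 69)*(36*3**2 - 83) = 22*(36*9 - 83) = 22*(324 - 83) = 22*241 = 5302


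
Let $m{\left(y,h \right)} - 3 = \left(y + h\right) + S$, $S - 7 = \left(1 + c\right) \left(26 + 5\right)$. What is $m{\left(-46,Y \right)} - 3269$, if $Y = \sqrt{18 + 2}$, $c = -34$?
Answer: $-4328 + 2 \sqrt{5} \approx -4323.5$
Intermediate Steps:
$Y = 2 \sqrt{5}$ ($Y = \sqrt{20} = 2 \sqrt{5} \approx 4.4721$)
$S = -1016$ ($S = 7 + \left(1 - 34\right) \left(26 + 5\right) = 7 - 1023 = -1016$)
$m{\left(y,h \right)} = -1013 + h + y$ ($m{\left(y,h \right)} = 3 - \left(1016 - h - y\right) = 3 + \left(-1016 + h + y\right) = -1013 + h + y$)
$m{\left(-46,Y \right)} - 3269 = \left(-1013 + 2 \sqrt{5} - 46\right) - 3269 = \left(-1059 + 2 \sqrt{5}\right) - 3269 = -4328 + 2 \sqrt{5}$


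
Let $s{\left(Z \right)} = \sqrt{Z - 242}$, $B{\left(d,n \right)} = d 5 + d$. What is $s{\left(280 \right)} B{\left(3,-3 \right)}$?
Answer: $18 \sqrt{38} \approx 110.96$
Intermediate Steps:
$B{\left(d,n \right)} = 6 d$ ($B{\left(d,n \right)} = 5 d + d = 6 d$)
$s{\left(Z \right)} = \sqrt{-242 + Z}$
$s{\left(280 \right)} B{\left(3,-3 \right)} = \sqrt{-242 + 280} \cdot 6 \cdot 3 = \sqrt{38} \cdot 18 = 18 \sqrt{38}$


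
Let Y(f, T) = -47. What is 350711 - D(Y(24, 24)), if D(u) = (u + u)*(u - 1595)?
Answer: 196363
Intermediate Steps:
D(u) = 2*u*(-1595 + u) (D(u) = (2*u)*(-1595 + u) = 2*u*(-1595 + u))
350711 - D(Y(24, 24)) = 350711 - 2*(-47)*(-1595 - 47) = 350711 - 2*(-47)*(-1642) = 350711 - 1*154348 = 350711 - 154348 = 196363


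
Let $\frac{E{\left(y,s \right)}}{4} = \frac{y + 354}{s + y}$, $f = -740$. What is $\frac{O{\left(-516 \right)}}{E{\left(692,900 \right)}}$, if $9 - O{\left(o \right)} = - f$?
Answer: $- \frac{145469}{523} \approx -278.14$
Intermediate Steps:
$O{\left(o \right)} = -731$ ($O{\left(o \right)} = 9 - \left(-1\right) \left(-740\right) = 9 - 740 = -731$)
$E{\left(y,s \right)} = \frac{4 \left(354 + y\right)}{s + y}$ ($E{\left(y,s \right)} = 4 \frac{y + 354}{s + y} = 4 \frac{354 + y}{s + y} = \frac{4 \left(354 + y\right)}{s + y}$)
$\frac{O{\left(-516 \right)}}{E{\left(692,900 \right)}} = - \frac{731}{4 \frac{1}{900 + 692} \left(354 + 692\right)} = - \frac{731}{4 \cdot \frac{1}{1592} \cdot 1046} = - \frac{731}{\frac{523}{199}} = \left(-731\right) \frac{199}{523} = - \frac{145469}{523}$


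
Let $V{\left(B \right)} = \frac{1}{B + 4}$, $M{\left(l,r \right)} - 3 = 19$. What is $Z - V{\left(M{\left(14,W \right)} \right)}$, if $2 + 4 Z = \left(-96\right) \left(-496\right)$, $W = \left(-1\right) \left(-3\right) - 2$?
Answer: $\frac{154745}{13} \approx 11903.0$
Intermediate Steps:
$W = 1$ ($W = 3 - 2 = 1$)
$M{\left(l,r \right)} = 22$ ($M{\left(l,r \right)} = 3 + 19 = 22$)
$Z = \frac{23807}{2}$ ($Z = - \frac{1}{2} + \frac{\left(-96\right) \left(-496\right)}{4} = - \frac{1}{2} + \frac{1}{4} \cdot 47616 = - \frac{1}{2} + 11904 = \frac{23807}{2} \approx 11904.0$)
$V{\left(B \right)} = \frac{1}{4 + B}$
$Z - V{\left(M{\left(14,W \right)} \right)} = \frac{23807}{2} - \frac{1}{4 + 22} = \frac{23807}{2} - \frac{1}{26} = \frac{154745}{13}$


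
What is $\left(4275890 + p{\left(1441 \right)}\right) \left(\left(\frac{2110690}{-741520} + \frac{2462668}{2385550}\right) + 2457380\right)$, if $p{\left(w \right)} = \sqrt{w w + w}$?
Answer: $\frac{92935131971588367187577}{8844665180} + \frac{217346872748336293 \sqrt{2077922}}{88446651800} \approx 1.0511 \cdot 10^{13}$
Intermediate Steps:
$p{\left(w \right)} = \sqrt{w + w^{2}}$ ($p{\left(w \right)} = \sqrt{w^{2} + w} = \sqrt{w + w^{2}}$)
$\left(4275890 + p{\left(1441 \right)}\right) \left(\left(\frac{2110690}{-741520} + \frac{2462668}{2385550}\right) + 2457380\right) = \left(4275890 + \sqrt{1441 \left(1 + 1441\right)}\right) \left(\left(\frac{2110690}{-741520} + \frac{2462668}{2385550}\right) + 2457380\right) = \left(4275890 + \sqrt{1441 \cdot 1442}\right) \left(\left(2110690 \left(- \frac{1}{741520}\right) + 2462668 \cdot \frac{1}{2385550}\right) + 2457380\right) = \left(4275890 + \sqrt{2077922}\right) \left(\left(- \frac{211069}{74152} + \frac{1231334}{1192775}\right) + 2457380\right) = \left(4275890 + \sqrt{2077922}\right) \left(- \frac{160451947707}{88446651800} + 2457380\right) = \left(4275890 + \sqrt{2077922}\right) \frac{217346872748336293}{88446651800} = \frac{92935131971588367187577}{8844665180} + \frac{217346872748336293 \sqrt{2077922}}{88446651800}$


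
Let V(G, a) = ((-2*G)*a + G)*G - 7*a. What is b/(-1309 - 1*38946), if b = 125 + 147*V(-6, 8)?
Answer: 87487/40255 ≈ 2.1733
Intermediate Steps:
V(G, a) = -7*a + G*(G - 2*G*a) (V(G, a) = (-2*G*a + G)*G - 7*a = (G - 2*G*a)*G - 7*a = G*(G - 2*G*a) - 7*a = -7*a + G*(G - 2*G*a))
b = -87487 (b = 125 + 147*((-6)² - 7*8 - 2*8*(-6)²) = 125 + 147*(36 - 56 - 2*8*36) = 125 + 147*(36 - 56 - 576) = 125 + 147*(-596) = 125 - 87612 = -87487)
b/(-1309 - 1*38946) = -87487/(-1309 - 1*38946) = -87487/(-1309 - 38946) = -87487/(-40255) = -87487*(-1/40255) = 87487/40255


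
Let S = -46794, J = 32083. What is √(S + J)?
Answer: I*√14711 ≈ 121.29*I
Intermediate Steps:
√(S + J) = √(-46794 + 32083) = √(-14711) = I*√14711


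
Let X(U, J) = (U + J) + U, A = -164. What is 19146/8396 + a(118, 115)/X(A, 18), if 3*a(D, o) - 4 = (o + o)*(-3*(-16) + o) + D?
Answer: -74496143/1952070 ≈ -38.163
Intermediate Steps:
a(D, o) = 4/3 + D/3 + 2*o*(48 + o)/3 (a(D, o) = 4/3 + ((o + o)*(-3*(-16) + o) + D)/3 = 4/3 + ((2*o)*(48 + o) + D)/3 = 4/3 + (2*o*(48 + o) + D)/3 = 4/3 + (D + 2*o*(48 + o))/3 = 4/3 + (D/3 + 2*o*(48 + o)/3) = 4/3 + D/3 + 2*o*(48 + o)/3)
X(U, J) = J + 2*U (X(U, J) = (J + U) + U = J + 2*U)
19146/8396 + a(118, 115)/X(A, 18) = 19146/8396 + (4/3 + 32*115 + (1/3)*118 + (2/3)*115**2)/(18 + 2*(-164)) = 19146*(1/8396) + (4/3 + 3680 + 118/3 + (2/3)*13225)/(18 - 328) = 9573/4198 + (4/3 + 3680 + 118/3 + 26450/3)/(-310) = 9573/4198 + (37612/3)*(-1/310) = 9573/4198 - 18806/465 = -74496143/1952070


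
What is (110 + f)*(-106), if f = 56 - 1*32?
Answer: -14204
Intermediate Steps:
f = 24 (f = 56 - 32 = 24)
(110 + f)*(-106) = (110 + 24)*(-106) = 134*(-106) = -14204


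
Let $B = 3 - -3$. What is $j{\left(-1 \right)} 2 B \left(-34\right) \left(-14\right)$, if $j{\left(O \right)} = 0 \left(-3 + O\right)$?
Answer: $0$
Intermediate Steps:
$j{\left(O \right)} = 0$
$B = 6$ ($B = 3 + 3 = 6$)
$j{\left(-1 \right)} 2 B \left(-34\right) \left(-14\right) = 0 \cdot 2 \cdot 6 \left(-34\right) \left(-14\right) = 0 \cdot 6 \left(-34\right) \left(-14\right) = 0 \left(-34\right) \left(-14\right) = 0 \left(-14\right) = 0$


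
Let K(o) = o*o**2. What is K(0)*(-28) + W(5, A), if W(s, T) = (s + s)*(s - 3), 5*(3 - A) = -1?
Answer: 20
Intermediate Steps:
K(o) = o**3
A = 16/5 (A = 3 - 1/5*(-1) = 3 + 1/5 = 16/5 ≈ 3.2000)
W(s, T) = 2*s*(-3 + s) (W(s, T) = (2*s)*(-3 + s) = 2*s*(-3 + s))
K(0)*(-28) + W(5, A) = 0**3*(-28) + 2*5*(-3 + 5) = 0*(-28) + 2*5*2 = 0 + 20 = 20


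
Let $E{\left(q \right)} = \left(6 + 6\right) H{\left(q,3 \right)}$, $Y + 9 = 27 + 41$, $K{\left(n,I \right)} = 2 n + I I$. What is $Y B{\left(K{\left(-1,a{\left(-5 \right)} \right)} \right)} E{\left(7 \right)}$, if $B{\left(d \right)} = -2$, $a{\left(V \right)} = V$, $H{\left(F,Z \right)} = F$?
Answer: $-9912$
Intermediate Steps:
$K{\left(n,I \right)} = I^{2} + 2 n$ ($K{\left(n,I \right)} = 2 n + I^{2} = I^{2} + 2 n$)
$Y = 59$ ($Y = -9 + \left(27 + 41\right) = -9 + 68 = 59$)
$E{\left(q \right)} = 12 q$ ($E{\left(q \right)} = \left(6 + 6\right) q = 12 q$)
$Y B{\left(K{\left(-1,a{\left(-5 \right)} \right)} \right)} E{\left(7 \right)} = 59 \left(-2\right) 12 \cdot 7 = \left(-118\right) 84 = -9912$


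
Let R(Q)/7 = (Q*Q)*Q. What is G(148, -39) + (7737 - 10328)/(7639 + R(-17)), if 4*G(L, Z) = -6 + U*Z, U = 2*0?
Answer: -37537/26752 ≈ -1.4031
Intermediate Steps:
U = 0
R(Q) = 7*Q**3 (R(Q) = 7*((Q*Q)*Q) = 7*(Q**2*Q) = 7*Q**3)
G(L, Z) = -3/2 (G(L, Z) = (-6 + 0*Z)/4 = (-6 + 0)/4 = (1/4)*(-6) = -3/2)
G(148, -39) + (7737 - 10328)/(7639 + R(-17)) = -3/2 + (7737 - 10328)/(7639 + 7*(-17)**3) = -3/2 - 2591/(7639 + 7*(-4913)) = -3/2 - 2591/(7639 - 34391) = -3/2 - 2591/(-26752) = -3/2 - 2591*(-1/26752) = -3/2 + 2591/26752 = -37537/26752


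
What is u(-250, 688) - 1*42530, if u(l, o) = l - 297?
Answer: -43077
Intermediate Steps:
u(l, o) = -297 + l
u(-250, 688) - 1*42530 = (-297 - 250) - 1*42530 = -547 - 42530 = -43077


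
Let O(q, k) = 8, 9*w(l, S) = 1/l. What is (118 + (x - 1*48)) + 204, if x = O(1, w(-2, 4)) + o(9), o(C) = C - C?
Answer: 282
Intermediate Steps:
w(l, S) = 1/(9*l) (w(l, S) = (1/l)/9 = 1/(9*l))
o(C) = 0
x = 8 (x = 8 + 0 = 8)
(118 + (x - 1*48)) + 204 = (118 + (8 - 1*48)) + 204 = (118 + (8 - 48)) + 204 = (118 - 40) + 204 = 78 + 204 = 282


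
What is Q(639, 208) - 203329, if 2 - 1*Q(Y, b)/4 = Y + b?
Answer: -206709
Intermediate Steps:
Q(Y, b) = 8 - 4*Y - 4*b (Q(Y, b) = 8 - 4*(Y + b) = 8 + (-4*Y - 4*b) = 8 - 4*Y - 4*b)
Q(639, 208) - 203329 = (8 - 4*639 - 4*208) - 203329 = (8 - 2556 - 832) - 203329 = -3380 - 203329 = -206709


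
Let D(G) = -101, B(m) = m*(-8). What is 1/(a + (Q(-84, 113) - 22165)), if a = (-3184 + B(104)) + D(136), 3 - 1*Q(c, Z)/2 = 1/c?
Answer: -42/1103591 ≈ -3.8058e-5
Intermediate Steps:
B(m) = -8*m
Q(c, Z) = 6 - 2/c
a = -4117 (a = (-3184 - 8*104) - 101 = (-3184 - 832) - 101 = -4016 - 101 = -4117)
1/(a + (Q(-84, 113) - 22165)) = 1/(-4117 + ((6 - 2/(-84)) - 22165)) = 1/(-4117 + ((6 - 2*(-1/84)) - 22165)) = 1/(-4117 + ((6 + 1/42) - 22165)) = 1/(-4117 + (253/42 - 22165)) = 1/(-4117 - 930677/42) = 1/(-1103591/42) = -42/1103591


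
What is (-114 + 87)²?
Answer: 729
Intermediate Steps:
(-114 + 87)² = (-27)² = 729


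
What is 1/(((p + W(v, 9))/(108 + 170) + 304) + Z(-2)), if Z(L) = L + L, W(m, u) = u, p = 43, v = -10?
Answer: 139/41726 ≈ 0.0033313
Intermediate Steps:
Z(L) = 2*L
1/(((p + W(v, 9))/(108 + 170) + 304) + Z(-2)) = 1/(((43 + 9)/(108 + 170) + 304) + 2*(-2)) = 1/((52/278 + 304) - 4) = 1/((52*(1/278) + 304) - 4) = 1/((26/139 + 304) - 4) = 1/(42282/139 - 4) = 1/(41726/139) = 139/41726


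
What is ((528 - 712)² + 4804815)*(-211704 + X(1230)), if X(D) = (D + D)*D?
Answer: 13616484706416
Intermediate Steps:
X(D) = 2*D² (X(D) = (2*D)*D = 2*D²)
((528 - 712)² + 4804815)*(-211704 + X(1230)) = ((528 - 712)² + 4804815)*(-211704 + 2*1230²) = ((-184)² + 4804815)*(-211704 + 2*1512900) = (33856 + 4804815)*(-211704 + 3025800) = 4838671*2814096 = 13616484706416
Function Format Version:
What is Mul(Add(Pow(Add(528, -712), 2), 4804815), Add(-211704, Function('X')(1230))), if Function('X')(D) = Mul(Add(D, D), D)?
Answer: 13616484706416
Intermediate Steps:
Function('X')(D) = Mul(2, Pow(D, 2)) (Function('X')(D) = Mul(Mul(2, D), D) = Mul(2, Pow(D, 2)))
Mul(Add(Pow(Add(528, -712), 2), 4804815), Add(-211704, Function('X')(1230))) = Mul(Add(Pow(Add(528, -712), 2), 4804815), Add(-211704, Mul(2, Pow(1230, 2)))) = Mul(Add(Pow(-184, 2), 4804815), Add(-211704, Mul(2, 1512900))) = Mul(Add(33856, 4804815), Add(-211704, 3025800)) = Mul(4838671, 2814096) = 13616484706416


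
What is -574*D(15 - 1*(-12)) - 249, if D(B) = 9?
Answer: -5415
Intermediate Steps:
-574*D(15 - 1*(-12)) - 249 = -574*9 - 249 = -5166 - 249 = -5415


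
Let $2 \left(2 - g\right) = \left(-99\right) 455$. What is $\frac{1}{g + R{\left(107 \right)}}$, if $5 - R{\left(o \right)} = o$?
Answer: $\frac{2}{44845} \approx 4.4598 \cdot 10^{-5}$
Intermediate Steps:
$g = \frac{45049}{2}$ ($g = 2 - \frac{\left(-99\right) 455}{2} = 2 - - \frac{45045}{2} = 2 + \frac{45045}{2} = \frac{45049}{2} \approx 22525.0$)
$R{\left(o \right)} = 5 - o$
$\frac{1}{g + R{\left(107 \right)}} = \frac{1}{\frac{45049}{2} + \left(5 - 107\right)} = \frac{1}{\frac{45049}{2} - 102} = \frac{1}{\frac{44845}{2}} = \frac{2}{44845}$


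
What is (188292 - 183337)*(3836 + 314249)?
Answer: 1576111175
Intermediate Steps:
(188292 - 183337)*(3836 + 314249) = 4955*318085 = 1576111175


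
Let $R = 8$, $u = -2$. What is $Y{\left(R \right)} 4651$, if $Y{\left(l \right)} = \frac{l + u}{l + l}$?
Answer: $\frac{13953}{8} \approx 1744.1$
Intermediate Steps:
$Y{\left(l \right)} = \frac{-2 + l}{2 l}$ ($Y{\left(l \right)} = \frac{l - 2}{l + l} = \frac{-2 + l}{2 l}$)
$Y{\left(R \right)} 4651 = \frac{-2 + 8}{2 \cdot 8} \cdot 4651 = \frac{1}{2} \cdot \frac{1}{8} \cdot 6 \cdot 4651 = \frac{3}{8} \cdot 4651 = \frac{13953}{8}$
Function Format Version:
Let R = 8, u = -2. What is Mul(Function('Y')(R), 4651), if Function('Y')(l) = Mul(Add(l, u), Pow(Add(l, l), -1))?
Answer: Rational(13953, 8) ≈ 1744.1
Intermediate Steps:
Function('Y')(l) = Mul(Rational(1, 2), Pow(l, -1), Add(-2, l)) (Function('Y')(l) = Mul(Add(l, -2), Pow(Add(l, l), -1)) = Mul(Add(-2, l), Pow(Mul(2, l), -1)) = Mul(Add(-2, l), Mul(Rational(1, 2), Pow(l, -1))) = Mul(Rational(1, 2), Pow(l, -1), Add(-2, l)))
Mul(Function('Y')(R), 4651) = Mul(Mul(Rational(1, 2), Pow(8, -1), Add(-2, 8)), 4651) = Mul(Mul(Rational(1, 2), Rational(1, 8), 6), 4651) = Mul(Rational(3, 8), 4651) = Rational(13953, 8)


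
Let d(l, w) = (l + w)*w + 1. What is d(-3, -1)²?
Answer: 25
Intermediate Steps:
d(l, w) = 1 + w*(l + w) (d(l, w) = w*(l + w) + 1 = 1 + w*(l + w))
d(-3, -1)² = (1 + (-1)² - 3*(-1))² = (1 + 1 + 3)² = 5² = 25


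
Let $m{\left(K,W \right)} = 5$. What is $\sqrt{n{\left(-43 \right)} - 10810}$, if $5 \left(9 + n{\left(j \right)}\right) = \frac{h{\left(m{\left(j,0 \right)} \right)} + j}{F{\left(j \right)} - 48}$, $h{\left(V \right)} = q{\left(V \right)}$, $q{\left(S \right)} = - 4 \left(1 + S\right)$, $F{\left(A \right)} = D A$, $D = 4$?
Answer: $\frac{i \sqrt{130909163}}{110} \approx 104.01 i$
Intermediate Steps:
$F{\left(A \right)} = 4 A$
$q{\left(S \right)} = -4 - 4 S$
$h{\left(V \right)} = -4 - 4 V$
$n{\left(j \right)} = -9 + \frac{-24 + j}{5 \left(-48 + 4 j\right)}$ ($n{\left(j \right)} = -9 + \frac{\left(\left(-4 - 20\right) + j\right) \frac{1}{4 j - 48}}{5} = -9 + \frac{\left(\left(-4 - 20\right) + j\right) \frac{1}{-48 + 4 j}}{5} = -9 + \frac{\left(-24 + j\right) \frac{1}{-48 + 4 j}}{5} = -9 + \frac{\frac{1}{-48 + 4 j} \left(-24 + j\right)}{5} = -9 + \frac{-24 + j}{5 \left(-48 + 4 j\right)}$)
$\sqrt{n{\left(-43 \right)} - 10810} = \sqrt{\frac{2136 - -7697}{20 \left(-12 - 43\right)} - 10810} = \sqrt{\frac{2136 + 7697}{20 \left(-55\right)} - 10810} = \sqrt{\frac{1}{20} \left(- \frac{1}{55}\right) 9833 - 10810} = \sqrt{- \frac{9833}{1100} - 10810} = \sqrt{- \frac{11900833}{1100}} = \frac{i \sqrt{130909163}}{110}$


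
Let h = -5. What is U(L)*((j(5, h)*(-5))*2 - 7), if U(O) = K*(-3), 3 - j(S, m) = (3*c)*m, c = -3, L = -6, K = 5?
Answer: -6195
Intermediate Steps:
j(S, m) = 3 + 9*m (j(S, m) = 3 - 3*(-3)*m = 3 - (-9)*m = 3 + 9*m)
U(O) = -15 (U(O) = 5*(-3) = -15)
U(L)*((j(5, h)*(-5))*2 - 7) = -15*(((3 + 9*(-5))*(-5))*2 - 7) = -15*(((3 - 45)*(-5))*2 - 7) = -15*(-42*(-5)*2 - 7) = -15*(210*2 - 7) = -15*(420 - 7) = -15*413 = -6195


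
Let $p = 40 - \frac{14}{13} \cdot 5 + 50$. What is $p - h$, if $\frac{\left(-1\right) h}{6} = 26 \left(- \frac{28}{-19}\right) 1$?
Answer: $\frac{15934}{247} \approx 64.51$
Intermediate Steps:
$h = - \frac{4368}{19}$ ($h = - 6 \cdot 26 \left(- \frac{28}{-19}\right) 1 = - 6 \cdot 26 \left(\left(-28\right) \left(- \frac{1}{19}\right)\right) 1 = - 6 \cdot 26 \cdot \frac{28}{19} \cdot 1 = - 6 \cdot \frac{728}{19} \cdot 1 = \left(-6\right) \frac{728}{19} = - \frac{4368}{19} \approx -229.89$)
$p = - \frac{2150}{13}$ ($p = 40 \left(-14\right) \frac{1}{13} \cdot 5 + 50 = 40 \left(\left(- \frac{14}{13}\right) 5\right) + 50 = 40 \left(- \frac{70}{13}\right) + 50 = - \frac{2800}{13} + 50 = - \frac{2150}{13} \approx -165.38$)
$p - h = - \frac{2150}{13} - - \frac{4368}{19} = - \frac{2150}{13} + \frac{4368}{19} = \frac{15934}{247}$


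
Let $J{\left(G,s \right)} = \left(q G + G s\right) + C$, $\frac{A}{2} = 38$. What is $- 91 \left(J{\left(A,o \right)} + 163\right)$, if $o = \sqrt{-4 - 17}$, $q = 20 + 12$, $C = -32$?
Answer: $-233233 - 6916 i \sqrt{21} \approx -2.3323 \cdot 10^{5} - 31693.0 i$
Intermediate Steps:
$A = 76$ ($A = 2 \cdot 38 = 76$)
$q = 32$
$o = i \sqrt{21}$ ($o = \sqrt{-21} = i \sqrt{21} \approx 4.5826 i$)
$J{\left(G,s \right)} = -32 + 32 G + G s$ ($J{\left(G,s \right)} = \left(32 G + G s\right) - 32 = -32 + 32 G + G s$)
$- 91 \left(J{\left(A,o \right)} + 163\right) = - 91 \left(\left(-32 + 32 \cdot 76 + 76 i \sqrt{21}\right) + 163\right) = - 91 \left(\left(-32 + 2432 + 76 i \sqrt{21}\right) + 163\right) = - 91 \left(\left(2400 + 76 i \sqrt{21}\right) + 163\right) = - 91 \left(2563 + 76 i \sqrt{21}\right) = -233233 - 6916 i \sqrt{21}$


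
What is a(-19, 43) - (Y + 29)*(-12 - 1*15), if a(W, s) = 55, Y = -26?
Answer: 136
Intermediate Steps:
a(-19, 43) - (Y + 29)*(-12 - 1*15) = 55 - (-26 + 29)*(-12 - 1*15) = 55 - 3*(-12 - 15) = 55 - 3*(-27) = 55 - 1*(-81) = 55 + 81 = 136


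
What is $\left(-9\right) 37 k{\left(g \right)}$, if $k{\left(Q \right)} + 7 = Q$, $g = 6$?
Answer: $333$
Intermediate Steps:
$k{\left(Q \right)} = -7 + Q$
$\left(-9\right) 37 k{\left(g \right)} = \left(-9\right) 37 \left(-7 + 6\right) = \left(-333\right) \left(-1\right) = 333$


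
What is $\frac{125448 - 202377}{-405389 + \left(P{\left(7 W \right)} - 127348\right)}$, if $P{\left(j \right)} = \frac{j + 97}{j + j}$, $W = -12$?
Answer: $\frac{12924072}{89499829} \approx 0.1444$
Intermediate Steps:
$P{\left(j \right)} = \frac{97 + j}{2 j}$
$\frac{125448 - 202377}{-405389 + \left(P{\left(7 W \right)} - 127348\right)} = \frac{125448 - 202377}{-405389 - \left(127348 - \frac{97 + 7 \left(-12\right)}{2 \cdot 7 \left(-12\right)}\right)} = - \frac{76929}{-405389 - \left(127348 - \frac{97 - 84}{2 \left(-84\right)}\right)} = - \frac{76929}{-405389 - \left(127348 + \frac{1}{168} \cdot 13\right)} = - \frac{76929}{-405389 - \frac{21394477}{168}} = - \frac{76929}{- \frac{89499829}{168}} = \left(-76929\right) \left(- \frac{168}{89499829}\right) = \frac{12924072}{89499829}$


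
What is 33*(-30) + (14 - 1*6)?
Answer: -982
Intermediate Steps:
33*(-30) + (14 - 1*6) = -990 + (14 - 6) = -990 + 8 = -982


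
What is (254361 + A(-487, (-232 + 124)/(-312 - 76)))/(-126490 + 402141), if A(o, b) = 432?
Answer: 254793/275651 ≈ 0.92433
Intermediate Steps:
(254361 + A(-487, (-232 + 124)/(-312 - 76)))/(-126490 + 402141) = (254361 + 432)/(-126490 + 402141) = 254793/275651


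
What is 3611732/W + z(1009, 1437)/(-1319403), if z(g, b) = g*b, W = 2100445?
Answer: 573275171937/923777811445 ≈ 0.62058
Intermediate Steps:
z(g, b) = b*g
3611732/W + z(1009, 1437)/(-1319403) = 3611732/2100445 + (1437*1009)/(-1319403) = 3611732*(1/2100445) + 1449933*(-1/1319403) = 3611732/2100445 - 483311/439801 = 573275171937/923777811445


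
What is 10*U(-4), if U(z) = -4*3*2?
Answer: -240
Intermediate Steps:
U(z) = -24 (U(z) = -12*2 = -24)
10*U(-4) = 10*(-24) = -240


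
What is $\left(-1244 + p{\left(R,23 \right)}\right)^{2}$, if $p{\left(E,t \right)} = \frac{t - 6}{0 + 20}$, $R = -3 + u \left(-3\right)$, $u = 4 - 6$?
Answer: $\frac{618168769}{400} \approx 1.5454 \cdot 10^{6}$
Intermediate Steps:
$u = -2$ ($u = 4 - 6 = -2$)
$R = 3$ ($R = -3 - -6 = -3 + 6 = 3$)
$p{\left(E,t \right)} = - \frac{3}{10} + \frac{t}{20}$ ($p{\left(E,t \right)} = \frac{-6 + t}{20} = \left(-6 + t\right) \frac{1}{20} = - \frac{3}{10} + \frac{t}{20}$)
$\left(-1244 + p{\left(R,23 \right)}\right)^{2} = \left(-1244 + \left(- \frac{3}{10} + \frac{1}{20} \cdot 23\right)\right)^{2} = \left(-1244 + \left(- \frac{3}{10} + \frac{23}{20}\right)\right)^{2} = \left(-1244 + \frac{17}{20}\right)^{2} = \left(- \frac{24863}{20}\right)^{2} = \frac{618168769}{400}$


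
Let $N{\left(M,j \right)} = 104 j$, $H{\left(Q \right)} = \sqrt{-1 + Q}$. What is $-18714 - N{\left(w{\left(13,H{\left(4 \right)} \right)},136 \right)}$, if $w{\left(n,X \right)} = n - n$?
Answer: $-32858$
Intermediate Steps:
$w{\left(n,X \right)} = 0$
$-18714 - N{\left(w{\left(13,H{\left(4 \right)} \right)},136 \right)} = -18714 - 104 \cdot 136 = -18714 - 14144 = -32858$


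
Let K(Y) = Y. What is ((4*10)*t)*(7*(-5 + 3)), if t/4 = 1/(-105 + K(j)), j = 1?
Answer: 280/13 ≈ 21.538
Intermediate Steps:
t = -1/26 (t = 4/(-105 + 1) = 4/(-104) = 4*(-1/104) = -1/26 ≈ -0.038462)
((4*10)*t)*(7*(-5 + 3)) = ((4*10)*(-1/26))*(7*(-5 + 3)) = (40*(-1/26))*(7*(-2)) = -20/13*(-14) = 280/13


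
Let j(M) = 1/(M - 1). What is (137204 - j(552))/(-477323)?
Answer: -6872673/23909543 ≈ -0.28744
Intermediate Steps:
j(M) = 1/(-1 + M)
(137204 - j(552))/(-477323) = (137204 - 1/(-1 + 552))/(-477323) = (137204 - 1/551)*(-1/477323) = (75599403/551)*(-1/477323) = -6872673/23909543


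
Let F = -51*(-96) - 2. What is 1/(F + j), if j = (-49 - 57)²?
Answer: 1/16130 ≈ 6.1996e-5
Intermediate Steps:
j = 11236 (j = (-106)² = 11236)
F = 4894 (F = 4896 - 2 = 4894)
1/(F + j) = 1/(4894 + 11236) = 1/16130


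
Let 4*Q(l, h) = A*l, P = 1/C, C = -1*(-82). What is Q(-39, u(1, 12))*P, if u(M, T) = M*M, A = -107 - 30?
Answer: 5343/328 ≈ 16.290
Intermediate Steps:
C = 82
A = -137
u(M, T) = M²
P = 1/82 ≈ 0.012195
Q(l, h) = -137*l/4 (Q(l, h) = (-137*l)/4 = -137*l/4)
Q(-39, u(1, 12))*P = -137/4*(-39)*(1/82) = (5343/4)*(1/82) = 5343/328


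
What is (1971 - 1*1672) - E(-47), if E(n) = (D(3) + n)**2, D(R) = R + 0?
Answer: -1637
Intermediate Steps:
D(R) = R
E(n) = (3 + n)**2
(1971 - 1*1672) - E(-47) = (1971 - 1*1672) - (3 - 47)**2 = (1971 - 1672) - 1*(-44)**2 = 299 - 1*1936 = 299 - 1936 = -1637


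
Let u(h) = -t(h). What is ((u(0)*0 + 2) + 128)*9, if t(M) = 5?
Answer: 1170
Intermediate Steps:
u(h) = -5 (u(h) = -1*5 = -5)
((u(0)*0 + 2) + 128)*9 = ((-5*0 + 2) + 128)*9 = ((0 + 2) + 128)*9 = (2 + 128)*9 = 130*9 = 1170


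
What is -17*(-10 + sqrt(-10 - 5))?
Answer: 170 - 17*I*sqrt(15) ≈ 170.0 - 65.841*I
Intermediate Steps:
-17*(-10 + sqrt(-10 - 5)) = -17*(-10 + sqrt(-15)) = -17*(-10 + I*sqrt(15)) = 170 - 17*I*sqrt(15)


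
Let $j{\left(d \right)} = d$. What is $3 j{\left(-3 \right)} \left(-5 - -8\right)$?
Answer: $-27$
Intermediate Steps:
$3 j{\left(-3 \right)} \left(-5 - -8\right) = 3 \left(-3\right) \left(-5 - -8\right) = - 9 \left(-5 + 8\right) = \left(-9\right) 3 = -27$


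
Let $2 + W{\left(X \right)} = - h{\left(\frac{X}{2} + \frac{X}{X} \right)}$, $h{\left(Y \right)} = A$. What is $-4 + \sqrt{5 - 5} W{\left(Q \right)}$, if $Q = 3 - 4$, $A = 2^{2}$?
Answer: $-4$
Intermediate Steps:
$A = 4$
$Q = -1$ ($Q = 3 - 4 = -1$)
$h{\left(Y \right)} = 4$
$W{\left(X \right)} = -6$ ($W{\left(X \right)} = -2 - 4 = -6$)
$-4 + \sqrt{5 - 5} W{\left(Q \right)} = -4 + \sqrt{5 - 5} \left(-6\right) = -4 + \sqrt{0} \left(-6\right) = -4 + 0 \left(-6\right) = -4 + 0 = -4$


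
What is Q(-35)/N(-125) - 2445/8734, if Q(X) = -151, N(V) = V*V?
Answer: -39521959/136468750 ≈ -0.28960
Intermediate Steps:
N(V) = V²
Q(-35)/N(-125) - 2445/8734 = -151/((-125)²) - 2445/8734 = -151/15625 - 2445*1/8734 = -151*1/15625 - 2445/8734 = -151/15625 - 2445/8734 = -39521959/136468750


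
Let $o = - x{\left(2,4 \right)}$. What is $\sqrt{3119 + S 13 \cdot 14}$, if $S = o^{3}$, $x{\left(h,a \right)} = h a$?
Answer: $i \sqrt{90065} \approx 300.11 i$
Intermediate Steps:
$x{\left(h,a \right)} = a h$
$o = -8$ ($o = - 4 \cdot 2 = \left(-1\right) 8 = -8$)
$S = -512$ ($S = \left(-8\right)^{3} = -512$)
$\sqrt{3119 + S 13 \cdot 14} = \sqrt{3119 + \left(-512\right) 13 \cdot 14} = \sqrt{3119 - 93184} = \sqrt{-90065} = i \sqrt{90065}$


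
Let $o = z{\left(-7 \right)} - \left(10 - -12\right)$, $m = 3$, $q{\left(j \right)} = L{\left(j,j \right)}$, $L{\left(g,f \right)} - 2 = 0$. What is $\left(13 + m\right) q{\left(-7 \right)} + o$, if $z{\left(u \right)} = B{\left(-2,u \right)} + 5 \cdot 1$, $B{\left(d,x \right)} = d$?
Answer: $13$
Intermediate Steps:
$L{\left(g,f \right)} = 2$ ($L{\left(g,f \right)} = 2 + 0 = 2$)
$q{\left(j \right)} = 2$
$z{\left(u \right)} = 3$ ($z{\left(u \right)} = -2 + 5 \cdot 1 = -2 + 5 = 3$)
$o = -19$ ($o = 3 - \left(10 - -12\right) = 3 - \left(10 + 12\right) = 3 - 22 = -19$)
$\left(13 + m\right) q{\left(-7 \right)} + o = \left(13 + 3\right) 2 - 19 = 16 \cdot 2 - 19 = 32 - 19 = 13$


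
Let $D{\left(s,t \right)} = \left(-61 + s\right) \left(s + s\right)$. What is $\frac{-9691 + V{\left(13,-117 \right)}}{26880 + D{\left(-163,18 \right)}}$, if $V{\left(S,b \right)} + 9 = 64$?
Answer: $- \frac{2409}{24976} \approx -0.096453$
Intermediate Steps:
$V{\left(S,b \right)} = 55$ ($V{\left(S,b \right)} = -9 + 64 = 55$)
$D{\left(s,t \right)} = 2 s \left(-61 + s\right)$ ($D{\left(s,t \right)} = \left(-61 + s\right) 2 s = 2 s \left(-61 + s\right)$)
$\frac{-9691 + V{\left(13,-117 \right)}}{26880 + D{\left(-163,18 \right)}} = \frac{-9691 + 55}{26880 + 2 \left(-163\right) \left(-61 - 163\right)} = - \frac{9636}{26880 + 2 \left(-163\right) \left(-224\right)} = - \frac{9636}{26880 + 73024} = - \frac{9636}{99904} = \left(-9636\right) \frac{1}{99904} = - \frac{2409}{24976}$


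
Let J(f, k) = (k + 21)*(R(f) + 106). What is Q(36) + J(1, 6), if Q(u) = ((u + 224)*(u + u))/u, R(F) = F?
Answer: 3409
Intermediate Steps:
J(f, k) = (21 + k)*(106 + f) (J(f, k) = (k + 21)*(f + 106) = (21 + k)*(106 + f))
Q(u) = 448 + 2*u (Q(u) = ((224 + u)*(2*u))/u = (2*u*(224 + u))/u = 448 + 2*u)
Q(36) + J(1, 6) = (448 + 2*36) + (2226 + 21*1 + 106*6 + 1*6) = (448 + 72) + (2226 + 21 + 636 + 6) = 520 + 2889 = 3409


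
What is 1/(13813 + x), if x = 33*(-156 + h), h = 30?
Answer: 1/9655 ≈ 0.00010357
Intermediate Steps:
x = -4158 (x = 33*(-156 + 30) = 33*(-126) = -4158)
1/(13813 + x) = 1/(13813 - 4158) = 1/9655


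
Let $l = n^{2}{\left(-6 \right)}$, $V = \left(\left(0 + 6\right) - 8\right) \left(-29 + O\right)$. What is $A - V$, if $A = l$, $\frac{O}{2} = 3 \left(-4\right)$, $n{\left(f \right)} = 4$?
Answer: $-90$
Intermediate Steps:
$O = -24$ ($O = 2 \cdot 3 \left(-4\right) = 2 \left(-12\right) = -24$)
$V = 106$ ($V = \left(\left(0 + 6\right) - 8\right) \left(-29 - 24\right) = \left(6 - 8\right) \left(-53\right) = \left(-2\right) \left(-53\right) = 106$)
$l = 16$ ($l = 4^{2} = 16$)
$A = 16$
$A - V = 16 - 106 = -90$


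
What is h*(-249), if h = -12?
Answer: 2988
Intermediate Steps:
h*(-249) = -12*(-249) = 2988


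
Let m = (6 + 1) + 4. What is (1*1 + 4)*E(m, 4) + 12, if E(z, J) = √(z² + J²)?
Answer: 12 + 5*√137 ≈ 70.523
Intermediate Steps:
m = 11 (m = 7 + 4 = 11)
E(z, J) = √(J² + z²)
(1*1 + 4)*E(m, 4) + 12 = (1*1 + 4)*√(4² + 11²) + 12 = (1 + 4)*√(16 + 121) + 12 = 5*√137 + 12 = 12 + 5*√137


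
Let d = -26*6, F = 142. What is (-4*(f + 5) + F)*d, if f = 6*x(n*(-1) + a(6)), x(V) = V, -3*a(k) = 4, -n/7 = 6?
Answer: 133224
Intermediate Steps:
n = -42 (n = -7*6 = -42)
a(k) = -4/3 (a(k) = -⅓*4 = -4/3)
f = 244 (f = 6*(-42*(-1) - 4/3) = 6*(42 - 4/3) = 6*(122/3) = 244)
d = -156
(-4*(f + 5) + F)*d = (-4*(244 + 5) + 142)*(-156) = (-4*249 + 142)*(-156) = (-996 + 142)*(-156) = -854*(-156) = 133224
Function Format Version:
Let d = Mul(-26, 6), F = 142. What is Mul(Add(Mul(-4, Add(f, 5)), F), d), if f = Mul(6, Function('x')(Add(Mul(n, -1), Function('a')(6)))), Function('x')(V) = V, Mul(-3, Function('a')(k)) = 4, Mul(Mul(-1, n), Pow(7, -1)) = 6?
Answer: 133224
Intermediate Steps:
n = -42 (n = Mul(-7, 6) = -42)
Function('a')(k) = Rational(-4, 3) (Function('a')(k) = Mul(Rational(-1, 3), 4) = Rational(-4, 3))
f = 244 (f = Mul(6, Add(Mul(-42, -1), Rational(-4, 3))) = Mul(6, Add(42, Rational(-4, 3))) = Mul(6, Rational(122, 3)) = 244)
d = -156
Mul(Add(Mul(-4, Add(f, 5)), F), d) = Mul(Add(Mul(-4, Add(244, 5)), 142), -156) = Mul(Add(Mul(-4, 249), 142), -156) = Mul(Add(-996, 142), -156) = Mul(-854, -156) = 133224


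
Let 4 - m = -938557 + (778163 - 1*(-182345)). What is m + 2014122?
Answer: 1992175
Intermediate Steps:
m = -21947 (m = 4 - (-938557 + (778163 - 1*(-182345))) = 4 - (-938557 + (778163 + 182345)) = 4 - (-938557 + 960508) = 4 - 1*21951 = 4 - 21951 = -21947)
m + 2014122 = -21947 + 2014122 = 1992175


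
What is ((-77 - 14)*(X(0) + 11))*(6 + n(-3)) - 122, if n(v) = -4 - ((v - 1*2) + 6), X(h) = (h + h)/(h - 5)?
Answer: -1123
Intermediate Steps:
X(h) = 2*h/(-5 + h) (X(h) = (2*h)/(-5 + h) = 2*h/(-5 + h))
n(v) = -8 - v (n(v) = -4 - ((v - 2) + 6) = -4 - ((-2 + v) + 6) = -4 - (4 + v) = -4 + (-4 - v) = -8 - v)
((-77 - 14)*(X(0) + 11))*(6 + n(-3)) - 122 = ((-77 - 14)*(2*0/(-5 + 0) + 11))*(6 + (-8 - 1*(-3))) - 122 = (-91*(2*0/(-5) + 11))*(6 + (-8 + 3)) - 122 = (-91*(2*0*(-⅕) + 11))*(6 - 5) - 122 = -91*(0 + 11)*1 - 122 = -91*11*1 - 122 = -1001*1 - 122 = -1001 - 122 = -1123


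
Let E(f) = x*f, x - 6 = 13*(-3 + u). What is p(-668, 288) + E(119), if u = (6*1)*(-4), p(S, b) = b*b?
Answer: 41889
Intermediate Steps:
p(S, b) = b**2
u = -24 (u = 6*(-4) = -24)
x = -345 (x = 6 + 13*(-3 - 24) = 6 + 13*(-27) = 6 - 351 = -345)
E(f) = -345*f
p(-668, 288) + E(119) = 288**2 - 345*119 = 82944 - 41055 = 41889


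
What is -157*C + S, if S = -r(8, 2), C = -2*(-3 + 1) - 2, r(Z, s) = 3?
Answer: -317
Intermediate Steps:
C = 2 (C = -2*(-2) - 2 = 4 - 2 = 2)
S = -3 (S = -1*3 = -3)
-157*C + S = -157*2 - 3 = -314 - 3 = -317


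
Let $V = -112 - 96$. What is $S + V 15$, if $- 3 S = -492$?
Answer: $-2956$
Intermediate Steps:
$S = 164$ ($S = \left(- \frac{1}{3}\right) \left(-492\right) = 164$)
$V = -208$ ($V = -112 - 96 = -208$)
$S + V 15 = 164 - 3120 = -2956$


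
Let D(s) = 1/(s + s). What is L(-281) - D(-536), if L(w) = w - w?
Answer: 1/1072 ≈ 0.00093284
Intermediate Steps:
D(s) = 1/(2*s)
L(w) = 0
L(-281) - D(-536) = 0 - 1/(2*(-536)) = 0 - (-1)/(2*536) = 0 - 1*(-1/1072) = 0 + 1/1072 = 1/1072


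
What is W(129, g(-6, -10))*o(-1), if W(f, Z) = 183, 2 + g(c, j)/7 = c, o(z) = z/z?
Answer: 183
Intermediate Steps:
o(z) = 1
g(c, j) = -14 + 7*c
W(129, g(-6, -10))*o(-1) = 183*1 = 183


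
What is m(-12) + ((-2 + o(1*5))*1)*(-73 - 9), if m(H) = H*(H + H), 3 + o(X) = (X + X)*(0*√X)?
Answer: 698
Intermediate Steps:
o(X) = -3 (o(X) = -3 + (X + X)*(0*√X) = -3 + (2*X)*0 = -3 + 0 = -3)
m(H) = 2*H² (m(H) = H*(2*H) = 2*H²)
m(-12) + ((-2 + o(1*5))*1)*(-73 - 9) = 2*(-12)² + ((-2 - 3)*1)*(-73 - 9) = 2*144 - 5*1*(-82) = 288 - 5*(-82) = 288 + 410 = 698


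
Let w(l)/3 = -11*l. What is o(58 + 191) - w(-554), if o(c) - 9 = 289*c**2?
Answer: 17900016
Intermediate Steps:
w(l) = -33*l (w(l) = 3*(-11*l) = -33*l)
o(c) = 9 + 289*c**2
o(58 + 191) - w(-554) = (9 + 289*(58 + 191)**2) - (-33)*(-554) = (9 + 289*249**2) - 1*18282 = (9 + 289*62001) - 18282 = (9 + 17918289) - 18282 = 17918298 - 18282 = 17900016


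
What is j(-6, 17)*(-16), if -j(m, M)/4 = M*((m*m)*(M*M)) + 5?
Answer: 11319872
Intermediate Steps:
j(m, M) = -20 - 4*M³*m² (j(m, M) = -4*(M*((m*m)*(M*M)) + 5) = -4*(M*(m²*M²) + 5) = -4*(M*(M²*m²) + 5) = -4*(M³*m² + 5) = -4*(5 + M³*m²) = -20 - 4*M³*m²)
j(-6, 17)*(-16) = (-20 - 4*17³*(-6)²)*(-16) = (-20 - 4*4913*36)*(-16) = (-20 - 707472)*(-16) = -707492*(-16) = 11319872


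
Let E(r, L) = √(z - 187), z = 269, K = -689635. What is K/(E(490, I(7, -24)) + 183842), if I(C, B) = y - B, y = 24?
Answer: -63391938835/16898940441 + 689635*√82/33797880882 ≈ -3.7511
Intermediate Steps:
I(C, B) = 24 - B
E(r, L) = √82 (E(r, L) = √(269 - 187) = √82)
K/(E(490, I(7, -24)) + 183842) = -689635/(√82 + 183842) = -689635/(183842 + √82)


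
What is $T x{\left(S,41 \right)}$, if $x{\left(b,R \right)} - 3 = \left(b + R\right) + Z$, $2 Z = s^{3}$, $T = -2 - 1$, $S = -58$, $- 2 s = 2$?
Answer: $\frac{87}{2} \approx 43.5$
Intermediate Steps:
$s = -1$ ($s = \left(- \frac{1}{2}\right) 2 = -1$)
$T = -3$
$Z = - \frac{1}{2}$ ($Z = \frac{\left(-1\right)^{3}}{2} = \frac{1}{2} \left(-1\right) = - \frac{1}{2} \approx -0.5$)
$x{\left(b,R \right)} = \frac{5}{2} + R + b$ ($x{\left(b,R \right)} = 3 - \left(\frac{1}{2} - R - b\right) = 3 + \left(- \frac{1}{2} + R + b\right) = \frac{5}{2} + R + b$)
$T x{\left(S,41 \right)} = - 3 \left(\frac{5}{2} + 41 - 58\right) = \left(-3\right) \left(- \frac{29}{2}\right) = \frac{87}{2}$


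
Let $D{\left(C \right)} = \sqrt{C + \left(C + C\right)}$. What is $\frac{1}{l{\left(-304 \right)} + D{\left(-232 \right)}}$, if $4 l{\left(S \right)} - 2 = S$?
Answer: $- \frac{302}{25585} - \frac{8 i \sqrt{174}}{25585} \approx -0.011804 - 0.0041246 i$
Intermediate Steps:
$l{\left(S \right)} = \frac{1}{2} + \frac{S}{4}$
$D{\left(C \right)} = \sqrt{3} \sqrt{C}$ ($D{\left(C \right)} = \sqrt{C + 2 C} = \sqrt{3 C} = \sqrt{3} \sqrt{C}$)
$\frac{1}{l{\left(-304 \right)} + D{\left(-232 \right)}} = \frac{1}{\left(\frac{1}{2} + \frac{1}{4} \left(-304\right)\right) + \sqrt{3} \sqrt{-232}} = \frac{1}{\left(\frac{1}{2} - 76\right) + \sqrt{3} \cdot 2 i \sqrt{58}} = \frac{1}{- \frac{151}{2} + 2 i \sqrt{174}}$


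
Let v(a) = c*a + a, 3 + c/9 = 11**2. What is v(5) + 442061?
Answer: 447376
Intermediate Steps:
c = 1062 (c = -27 + 9*11**2 = -27 + 9*121 = -27 + 1089 = 1062)
v(a) = 1063*a (v(a) = 1062*a + a = 1063*a)
v(5) + 442061 = 1063*5 + 442061 = 5315 + 442061 = 447376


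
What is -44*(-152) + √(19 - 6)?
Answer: 6688 + √13 ≈ 6691.6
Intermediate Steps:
-44*(-152) + √(19 - 6) = 6688 + √13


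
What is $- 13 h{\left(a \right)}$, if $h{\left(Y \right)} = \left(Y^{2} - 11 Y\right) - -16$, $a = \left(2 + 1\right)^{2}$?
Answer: $26$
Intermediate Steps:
$a = 9$ ($a = 3^{2} = 9$)
$h{\left(Y \right)} = 16 + Y^{2} - 11 Y$ ($h{\left(Y \right)} = \left(Y^{2} - 11 Y\right) + 16 = 16 + Y^{2} - 11 Y$)
$- 13 h{\left(a \right)} = - 13 \left(16 + 9^{2} - 99\right) = - 13 \left(16 + 81 - 99\right) = \left(-13\right) \left(-2\right) = 26$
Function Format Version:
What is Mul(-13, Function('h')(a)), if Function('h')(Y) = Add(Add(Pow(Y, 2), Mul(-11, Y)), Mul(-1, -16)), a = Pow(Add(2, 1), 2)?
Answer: 26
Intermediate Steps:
a = 9 (a = Pow(3, 2) = 9)
Function('h')(Y) = Add(16, Pow(Y, 2), Mul(-11, Y)) (Function('h')(Y) = Add(Add(Pow(Y, 2), Mul(-11, Y)), 16) = Add(16, Pow(Y, 2), Mul(-11, Y)))
Mul(-13, Function('h')(a)) = Mul(-13, Add(16, Pow(9, 2), Mul(-11, 9))) = Mul(-13, Add(16, 81, -99)) = Mul(-13, -2) = 26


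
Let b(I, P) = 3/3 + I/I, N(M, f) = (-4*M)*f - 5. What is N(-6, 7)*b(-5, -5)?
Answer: 326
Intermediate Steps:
N(M, f) = -5 - 4*M*f (N(M, f) = -4*M*f - 5 = -5 - 4*M*f)
b(I, P) = 2 (b(I, P) = 3*(1/3) + 1 = 1 + 1 = 2)
N(-6, 7)*b(-5, -5) = (-5 - 4*(-6)*7)*2 = (-5 + 168)*2 = 163*2 = 326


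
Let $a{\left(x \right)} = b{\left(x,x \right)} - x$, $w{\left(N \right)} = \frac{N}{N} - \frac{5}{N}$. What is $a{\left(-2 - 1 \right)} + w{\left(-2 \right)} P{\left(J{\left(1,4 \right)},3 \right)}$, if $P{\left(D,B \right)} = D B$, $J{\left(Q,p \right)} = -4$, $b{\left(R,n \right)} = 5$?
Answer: $-34$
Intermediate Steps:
$w{\left(N \right)} = 1 - \frac{5}{N}$
$P{\left(D,B \right)} = B D$
$a{\left(x \right)} = 5 - x$
$a{\left(-2 - 1 \right)} + w{\left(-2 \right)} P{\left(J{\left(1,4 \right)},3 \right)} = \left(5 - \left(-2 - 1\right)\right) + \frac{-5 - 2}{-2} \cdot 3 \left(-4\right) = \left(5 - -3\right) + \left(- \frac{1}{2}\right) \left(-7\right) \left(-12\right) = \left(5 + 3\right) + \frac{7}{2} \left(-12\right) = 8 - 42 = -34$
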